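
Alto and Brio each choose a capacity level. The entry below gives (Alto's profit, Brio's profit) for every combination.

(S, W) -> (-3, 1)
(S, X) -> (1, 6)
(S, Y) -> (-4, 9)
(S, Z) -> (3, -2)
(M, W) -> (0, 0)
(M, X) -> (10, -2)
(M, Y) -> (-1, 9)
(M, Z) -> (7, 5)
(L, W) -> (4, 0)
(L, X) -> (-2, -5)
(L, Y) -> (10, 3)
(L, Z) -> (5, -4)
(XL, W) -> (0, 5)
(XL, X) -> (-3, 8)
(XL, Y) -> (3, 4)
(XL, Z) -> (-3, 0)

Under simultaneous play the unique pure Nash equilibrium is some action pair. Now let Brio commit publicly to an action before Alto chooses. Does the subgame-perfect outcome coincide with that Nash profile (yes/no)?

no

Alto best-responds to each possible Brio move:
- W: BR = L, leader payoff 0.
- X: BR = M, leader payoff -2.
- Y: BR = L, leader payoff 3.
- Z: BR = M, leader payoff 5.
Among 0, -2, 3, 5, the best is 5 at Z. Subgame-perfect outcome: (M, Z) with payoffs (7, 5).
Under simultaneous play:
Alto's best replies: W→L; X→M; Y→L; Z→M.
Brio's best replies: S→Y; M→Y; L→Y; XL→X.
The unique mutual best reply is (L, Y), giving (10, 3).
Sequential outcome (M, Z) differs from the Nash profile (L, Y).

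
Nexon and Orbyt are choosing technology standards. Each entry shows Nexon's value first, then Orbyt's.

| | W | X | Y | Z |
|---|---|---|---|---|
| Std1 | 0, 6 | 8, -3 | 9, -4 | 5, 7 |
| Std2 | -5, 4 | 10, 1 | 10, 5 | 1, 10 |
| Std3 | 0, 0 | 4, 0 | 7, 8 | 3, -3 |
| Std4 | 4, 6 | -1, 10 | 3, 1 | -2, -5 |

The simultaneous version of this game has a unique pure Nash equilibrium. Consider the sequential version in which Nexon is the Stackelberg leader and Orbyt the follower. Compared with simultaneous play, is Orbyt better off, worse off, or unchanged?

Solve by backward induction (Nexon leads).
- Std1: BR = Z, leader payoff 5.
- Std2: BR = Z, leader payoff 1.
- Std3: BR = Y, leader payoff 7.
- Std4: BR = X, leader payoff -1.
Maximizing over 5, 1, 7, -1, Nexon chooses Std3. Subgame-perfect outcome: (Std3, Y) with payoffs (7, 8).
Under simultaneous play:
Nexon's best replies: W→Std4; X→Std2; Y→Std2; Z→Std1.
Orbyt's best replies: Std1→Z; Std2→Z; Std3→Y; Std4→X.
Only (Std1, Z) has each player best-responding; Nash payoffs (5, 7).
Orbyt earns 8 sequentially versus 7 at the Nash outcome: better off.

better off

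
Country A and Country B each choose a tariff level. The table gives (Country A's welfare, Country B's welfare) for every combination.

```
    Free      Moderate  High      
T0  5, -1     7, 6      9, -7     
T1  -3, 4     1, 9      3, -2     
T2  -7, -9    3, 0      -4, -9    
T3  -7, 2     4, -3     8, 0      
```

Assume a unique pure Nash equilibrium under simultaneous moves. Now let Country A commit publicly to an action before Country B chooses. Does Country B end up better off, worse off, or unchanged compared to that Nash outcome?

Solve by backward induction (Country A leads).
- T0: BR = Moderate, leader payoff 7.
- T1: BR = Moderate, leader payoff 1.
- T2: BR = Moderate, leader payoff 3.
- T3: BR = Free, leader payoff -7.
Among 7, 1, 3, -7, the best is 7 at T0. Subgame-perfect outcome: (T0, Moderate) with payoffs (7, 6).
For the simultaneous game, intersect best replies.
Country A's best replies: Free→T0; Moderate→T0; High→T0.
Country B's best replies: T0→Moderate; T1→Moderate; T2→Moderate; T3→Free.
Only (T0, Moderate) has each player best-responding; Nash payoffs (7, 6).
Country B earns 6 sequentially versus 6 at the Nash outcome: unchanged.

unchanged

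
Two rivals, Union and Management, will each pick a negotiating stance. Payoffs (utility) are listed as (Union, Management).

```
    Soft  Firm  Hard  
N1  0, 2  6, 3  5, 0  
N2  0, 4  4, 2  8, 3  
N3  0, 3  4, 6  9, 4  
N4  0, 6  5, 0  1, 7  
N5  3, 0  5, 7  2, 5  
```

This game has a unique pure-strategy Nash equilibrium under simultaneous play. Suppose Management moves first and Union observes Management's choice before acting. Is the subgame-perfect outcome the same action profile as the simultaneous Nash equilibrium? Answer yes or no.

no

Solve by backward induction (Management leads).
- Soft → Union plays N5 (best of 0, 0, 0, 0, 3); Management gets 0.
- Firm → Union plays N1 (best of 6, 4, 4, 5, 5); Management gets 3.
- Hard → Union plays N3 (best of 5, 8, 9, 1, 2); Management gets 4.
Among 0, 3, 4, the best is 4 at Hard. Subgame-perfect outcome: (N3, Hard) with payoffs (9, 4).
Now find the simultaneous Nash equilibrium.
Union's best replies: Soft→N5; Firm→N1; Hard→N3.
Management's best replies: N1→Firm; N2→Soft; N3→Firm; N4→Hard; N5→Firm.
The unique mutual best reply is (N1, Firm), giving (6, 3).
Sequential outcome (N3, Hard) differs from the Nash profile (N1, Firm).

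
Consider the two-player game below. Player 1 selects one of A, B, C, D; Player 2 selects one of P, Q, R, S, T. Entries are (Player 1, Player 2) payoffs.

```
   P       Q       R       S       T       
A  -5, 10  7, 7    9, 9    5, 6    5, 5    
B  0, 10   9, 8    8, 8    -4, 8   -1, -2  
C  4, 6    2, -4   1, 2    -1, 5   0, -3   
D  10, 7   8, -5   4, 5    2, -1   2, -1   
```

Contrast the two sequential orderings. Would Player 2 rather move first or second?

first

If Player 1 leads: Player 2's best replies are A→P, B→P, C→P, D→P; Player 1's induced payoffs -5, 0, 4, 10; outcome (D, P), payoffs (10, 7).
If Player 2 leads: Player 1's best replies are P→D, Q→B, R→A, S→A, T→A; Player 2's induced payoffs 7, 8, 9, 6, 5; outcome (A, R), payoffs (9, 9).
Player 2 gets 9 moving first and 7 moving second, so Player 2 prefers to move first.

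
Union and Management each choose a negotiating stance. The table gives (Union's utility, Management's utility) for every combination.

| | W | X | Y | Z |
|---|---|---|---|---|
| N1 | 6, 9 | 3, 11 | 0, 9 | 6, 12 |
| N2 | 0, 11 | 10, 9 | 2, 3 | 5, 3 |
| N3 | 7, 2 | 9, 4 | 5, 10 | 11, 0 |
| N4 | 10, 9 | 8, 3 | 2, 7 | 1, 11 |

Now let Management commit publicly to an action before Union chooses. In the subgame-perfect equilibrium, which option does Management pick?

Y

Backward induction with Management moving first.
- W → Union plays N4 (best of 6, 0, 7, 10); Management gets 9.
- X → Union plays N2 (best of 3, 10, 9, 8); Management gets 9.
- Y → Union plays N3 (best of 0, 2, 5, 2); Management gets 10.
- Z → Union plays N3 (best of 6, 5, 11, 1); Management gets 0.
Maximizing over 9, 9, 10, 0, Management chooses Y. Subgame-perfect outcome: (N3, Y) with payoffs (5, 10).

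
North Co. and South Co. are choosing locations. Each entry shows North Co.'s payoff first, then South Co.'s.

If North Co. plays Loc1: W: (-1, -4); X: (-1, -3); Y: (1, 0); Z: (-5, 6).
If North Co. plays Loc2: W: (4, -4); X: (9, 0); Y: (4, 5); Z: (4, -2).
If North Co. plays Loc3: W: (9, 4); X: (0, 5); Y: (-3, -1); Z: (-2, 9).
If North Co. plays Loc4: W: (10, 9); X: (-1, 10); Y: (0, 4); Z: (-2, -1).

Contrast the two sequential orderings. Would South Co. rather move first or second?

If North Co. leads: South Co.'s best replies are Loc1→Z, Loc2→Y, Loc3→Z, Loc4→X; North Co.'s induced payoffs -5, 4, -2, -1; outcome (Loc2, Y), payoffs (4, 5).
If South Co. leads: North Co.'s best replies are W→Loc4, X→Loc2, Y→Loc2, Z→Loc2; South Co.'s induced payoffs 9, 0, 5, -2; outcome (Loc4, W), payoffs (10, 9).
South Co. gets 9 moving first and 5 moving second, so South Co. prefers to move first.

first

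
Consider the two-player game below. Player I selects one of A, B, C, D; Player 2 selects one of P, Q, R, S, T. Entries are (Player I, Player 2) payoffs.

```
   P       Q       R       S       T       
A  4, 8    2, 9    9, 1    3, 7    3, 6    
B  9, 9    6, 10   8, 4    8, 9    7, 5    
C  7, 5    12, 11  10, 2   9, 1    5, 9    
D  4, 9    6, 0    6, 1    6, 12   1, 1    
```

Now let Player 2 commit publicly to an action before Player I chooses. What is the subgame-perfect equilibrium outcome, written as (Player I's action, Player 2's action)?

Backward induction with Player 2 moving first.
- P: Player I compares 4, 9, 7, 4 and picks B; Player 2 would get 9.
- Q: Player I compares 2, 6, 12, 6 and picks C; Player 2 would get 11.
- R: Player I compares 9, 8, 10, 6 and picks C; Player 2 would get 2.
- S: Player I compares 3, 8, 9, 6 and picks C; Player 2 would get 1.
- T: Player I compares 3, 7, 5, 1 and picks B; Player 2 would get 5.
Maximizing over 9, 11, 2, 1, 5, Player 2 chooses Q. Subgame-perfect outcome: (C, Q) with payoffs (12, 11).

(C, Q)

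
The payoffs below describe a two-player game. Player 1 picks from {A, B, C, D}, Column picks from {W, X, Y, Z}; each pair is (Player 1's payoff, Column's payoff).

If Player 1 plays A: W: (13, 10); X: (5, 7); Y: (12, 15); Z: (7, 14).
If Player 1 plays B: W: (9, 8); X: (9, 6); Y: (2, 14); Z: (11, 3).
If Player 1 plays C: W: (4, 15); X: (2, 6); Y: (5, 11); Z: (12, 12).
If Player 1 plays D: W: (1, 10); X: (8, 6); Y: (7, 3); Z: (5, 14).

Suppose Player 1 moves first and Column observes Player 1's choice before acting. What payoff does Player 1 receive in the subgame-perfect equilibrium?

12

Backward induction with Player 1 moving first.
- A: Column compares 10, 7, 15, 14 and picks Y; Player 1 would get 12.
- B: Column compares 8, 6, 14, 3 and picks Y; Player 1 would get 2.
- C: Column compares 15, 6, 11, 12 and picks W; Player 1 would get 4.
- D: Column compares 10, 6, 3, 14 and picks Z; Player 1 would get 5.
Among 12, 2, 4, 5, the best is 12 at A. Subgame-perfect outcome: (A, Y) with payoffs (12, 15).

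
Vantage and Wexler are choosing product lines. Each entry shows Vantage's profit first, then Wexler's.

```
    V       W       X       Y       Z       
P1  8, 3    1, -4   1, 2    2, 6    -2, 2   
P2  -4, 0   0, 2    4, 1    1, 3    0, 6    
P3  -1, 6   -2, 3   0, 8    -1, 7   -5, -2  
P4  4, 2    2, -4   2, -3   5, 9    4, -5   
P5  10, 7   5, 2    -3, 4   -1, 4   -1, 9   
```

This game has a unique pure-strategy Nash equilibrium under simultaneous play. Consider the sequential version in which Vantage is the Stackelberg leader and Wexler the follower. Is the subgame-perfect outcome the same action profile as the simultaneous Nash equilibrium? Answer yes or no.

yes

Solve by backward induction (Vantage leads).
- P1: BR = Y, leader payoff 2.
- P2: BR = Z, leader payoff 0.
- P3: BR = X, leader payoff 0.
- P4: BR = Y, leader payoff 5.
- P5: BR = Z, leader payoff -1.
Vantage's induced payoffs are 2, 0, 0, 5, -1, so Vantage commits to P4. Subgame-perfect outcome: (P4, Y) with payoffs (5, 9).
Under simultaneous play:
Vantage's best replies: V→P5; W→P5; X→P2; Y→P4; Z→P4.
Wexler's best replies: P1→Y; P2→Z; P3→X; P4→Y; P5→Z.
The unique mutual best reply is (P4, Y), giving (5, 9).
Sequential outcome (P4, Y) coincides with the Nash profile (P4, Y).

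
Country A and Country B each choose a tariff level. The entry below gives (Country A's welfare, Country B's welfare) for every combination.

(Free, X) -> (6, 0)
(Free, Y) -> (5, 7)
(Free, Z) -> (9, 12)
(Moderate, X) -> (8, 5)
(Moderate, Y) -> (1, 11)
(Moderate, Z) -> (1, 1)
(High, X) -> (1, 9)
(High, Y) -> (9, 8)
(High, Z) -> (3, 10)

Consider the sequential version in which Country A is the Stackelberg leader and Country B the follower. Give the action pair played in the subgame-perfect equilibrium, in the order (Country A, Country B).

(Free, Z)

Work backward from Country B's decision.
- Free → Country B plays Z (best of 0, 7, 12); Country A gets 9.
- Moderate → Country B plays Y (best of 5, 11, 1); Country A gets 1.
- High → Country B plays Z (best of 9, 8, 10); Country A gets 3.
Country A's induced payoffs are 9, 1, 3, so Country A commits to Free. Subgame-perfect outcome: (Free, Z) with payoffs (9, 12).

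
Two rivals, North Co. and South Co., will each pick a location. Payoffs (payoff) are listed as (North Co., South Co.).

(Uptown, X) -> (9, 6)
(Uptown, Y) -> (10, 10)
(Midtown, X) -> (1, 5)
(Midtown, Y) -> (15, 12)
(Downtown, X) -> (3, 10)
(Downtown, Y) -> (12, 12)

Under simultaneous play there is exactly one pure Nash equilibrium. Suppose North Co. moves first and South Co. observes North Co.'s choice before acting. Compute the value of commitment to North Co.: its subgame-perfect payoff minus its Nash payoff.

Solve by backward induction (North Co. leads).
- Uptown: South Co. compares 6, 10 and picks Y; North Co. would get 10.
- Midtown: South Co. compares 5, 12 and picks Y; North Co. would get 15.
- Downtown: South Co. compares 10, 12 and picks Y; North Co. would get 12.
Among 10, 15, 12, the best is 15 at Midtown. Subgame-perfect outcome: (Midtown, Y) with payoffs (15, 12).
Under simultaneous play:
North Co.'s best replies: X→Uptown; Y→Midtown.
South Co.'s best replies: Uptown→Y; Midtown→Y; Downtown→Y.
Only (Midtown, Y) has each player best-responding; Nash payoffs (15, 12).
North Co.'s commitment gain: 15 − 15 = 0.

0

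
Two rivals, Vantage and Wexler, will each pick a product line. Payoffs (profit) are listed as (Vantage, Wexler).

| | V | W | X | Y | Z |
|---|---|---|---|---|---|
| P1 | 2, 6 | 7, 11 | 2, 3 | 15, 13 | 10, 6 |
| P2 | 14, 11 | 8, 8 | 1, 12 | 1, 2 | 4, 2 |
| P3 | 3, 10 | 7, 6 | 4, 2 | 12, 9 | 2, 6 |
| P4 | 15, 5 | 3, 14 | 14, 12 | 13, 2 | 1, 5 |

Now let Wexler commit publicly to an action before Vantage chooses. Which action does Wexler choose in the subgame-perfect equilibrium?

Solve by backward induction (Wexler leads).
- V → Vantage plays P4 (best of 2, 14, 3, 15); Wexler gets 5.
- W → Vantage plays P2 (best of 7, 8, 7, 3); Wexler gets 8.
- X → Vantage plays P4 (best of 2, 1, 4, 14); Wexler gets 12.
- Y → Vantage plays P1 (best of 15, 1, 12, 13); Wexler gets 13.
- Z → Vantage plays P1 (best of 10, 4, 2, 1); Wexler gets 6.
Among 5, 8, 12, 13, 6, the best is 13 at Y. Subgame-perfect outcome: (P1, Y) with payoffs (15, 13).

Y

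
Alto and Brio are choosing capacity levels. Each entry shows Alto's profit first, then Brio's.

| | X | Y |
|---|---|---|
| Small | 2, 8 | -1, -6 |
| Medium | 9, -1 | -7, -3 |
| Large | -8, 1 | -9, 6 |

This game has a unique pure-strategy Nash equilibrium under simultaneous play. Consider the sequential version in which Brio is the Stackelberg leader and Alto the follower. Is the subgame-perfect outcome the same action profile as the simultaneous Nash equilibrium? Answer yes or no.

Solve by backward induction (Brio leads).
- X: BR = Medium, leader payoff -1.
- Y: BR = Small, leader payoff -6.
Brio's induced payoffs are -1, -6, so Brio commits to X. Subgame-perfect outcome: (Medium, X) with payoffs (9, -1).
For the simultaneous game, intersect best replies.
Alto's best replies: X→Medium; Y→Small.
Brio's best replies: Small→X; Medium→X; Large→Y.
The unique mutual best reply is (Medium, X), giving (9, -1).
Sequential outcome (Medium, X) coincides with the Nash profile (Medium, X).

yes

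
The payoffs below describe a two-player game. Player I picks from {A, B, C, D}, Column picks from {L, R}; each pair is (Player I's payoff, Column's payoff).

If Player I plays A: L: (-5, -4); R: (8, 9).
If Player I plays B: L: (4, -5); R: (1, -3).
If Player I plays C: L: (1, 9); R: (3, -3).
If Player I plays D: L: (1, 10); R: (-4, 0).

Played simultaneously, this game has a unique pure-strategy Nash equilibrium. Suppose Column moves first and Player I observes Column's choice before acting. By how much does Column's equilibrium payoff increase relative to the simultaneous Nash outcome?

Work backward from Player I's decision.
- L → Player I plays B (best of -5, 4, 1, 1); Column gets -5.
- R → Player I plays A (best of 8, 1, 3, -4); Column gets 9.
Among -5, 9, the best is 9 at R. Subgame-perfect outcome: (A, R) with payoffs (8, 9).
For the simultaneous game, intersect best replies.
Player I's best replies: L→B; R→A.
Column's best replies: A→R; B→R; C→L; D→L.
The unique mutual best reply is (A, R), giving (8, 9).
Column's commitment gain: 9 − 9 = 0.

0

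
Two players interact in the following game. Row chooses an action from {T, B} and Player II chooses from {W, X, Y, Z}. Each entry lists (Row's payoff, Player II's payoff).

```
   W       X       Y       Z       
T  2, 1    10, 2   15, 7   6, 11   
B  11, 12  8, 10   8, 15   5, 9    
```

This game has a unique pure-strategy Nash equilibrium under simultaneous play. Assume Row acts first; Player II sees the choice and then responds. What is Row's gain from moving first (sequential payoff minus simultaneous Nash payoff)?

2

Solve by backward induction (Row leads).
- T: Player II compares 1, 2, 7, 11 and picks Z; Row would get 6.
- B: Player II compares 12, 10, 15, 9 and picks Y; Row would get 8.
Among 6, 8, the best is 8 at B. Subgame-perfect outcome: (B, Y) with payoffs (8, 15).
Now find the simultaneous Nash equilibrium.
Row's best replies: W→B; X→T; Y→T; Z→T.
Player II's best replies: T→Z; B→Y.
Only (T, Z) has each player best-responding; Nash payoffs (6, 11).
Row's commitment gain: 8 − 6 = 2.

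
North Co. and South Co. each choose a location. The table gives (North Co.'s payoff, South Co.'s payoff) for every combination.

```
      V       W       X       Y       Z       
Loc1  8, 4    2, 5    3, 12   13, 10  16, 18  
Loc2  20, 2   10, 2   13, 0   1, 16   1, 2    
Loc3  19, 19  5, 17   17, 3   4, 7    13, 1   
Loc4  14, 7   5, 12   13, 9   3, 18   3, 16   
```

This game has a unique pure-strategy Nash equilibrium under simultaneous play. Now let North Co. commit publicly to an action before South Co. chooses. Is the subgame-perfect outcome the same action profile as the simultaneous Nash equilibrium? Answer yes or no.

Solve by backward induction (North Co. leads).
- Loc1: BR = Z, leader payoff 16.
- Loc2: BR = Y, leader payoff 1.
- Loc3: BR = V, leader payoff 19.
- Loc4: BR = Y, leader payoff 3.
Maximizing over 16, 1, 19, 3, North Co. chooses Loc3. Subgame-perfect outcome: (Loc3, V) with payoffs (19, 19).
For the simultaneous game, intersect best replies.
North Co.'s best replies: V→Loc2; W→Loc2; X→Loc3; Y→Loc1; Z→Loc1.
South Co.'s best replies: Loc1→Z; Loc2→Y; Loc3→V; Loc4→Y.
The unique mutual best reply is (Loc1, Z), giving (16, 18).
Sequential outcome (Loc3, V) differs from the Nash profile (Loc1, Z).

no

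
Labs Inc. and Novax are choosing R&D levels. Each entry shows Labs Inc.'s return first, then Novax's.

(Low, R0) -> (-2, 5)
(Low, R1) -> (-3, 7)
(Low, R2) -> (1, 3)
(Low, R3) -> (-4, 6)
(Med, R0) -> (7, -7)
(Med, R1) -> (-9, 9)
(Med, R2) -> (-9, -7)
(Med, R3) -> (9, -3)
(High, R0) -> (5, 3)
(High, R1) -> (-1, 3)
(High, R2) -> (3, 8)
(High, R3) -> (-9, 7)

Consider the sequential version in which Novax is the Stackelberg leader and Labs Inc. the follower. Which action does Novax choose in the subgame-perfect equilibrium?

Labs Inc. best-responds to each possible Novax move:
- R0 → Labs Inc. plays Med (best of -2, 7, 5); Novax gets -7.
- R1 → Labs Inc. plays High (best of -3, -9, -1); Novax gets 3.
- R2 → Labs Inc. plays High (best of 1, -9, 3); Novax gets 8.
- R3 → Labs Inc. plays Med (best of -4, 9, -9); Novax gets -3.
Novax's induced payoffs are -7, 3, 8, -3, so Novax commits to R2. Subgame-perfect outcome: (High, R2) with payoffs (3, 8).

R2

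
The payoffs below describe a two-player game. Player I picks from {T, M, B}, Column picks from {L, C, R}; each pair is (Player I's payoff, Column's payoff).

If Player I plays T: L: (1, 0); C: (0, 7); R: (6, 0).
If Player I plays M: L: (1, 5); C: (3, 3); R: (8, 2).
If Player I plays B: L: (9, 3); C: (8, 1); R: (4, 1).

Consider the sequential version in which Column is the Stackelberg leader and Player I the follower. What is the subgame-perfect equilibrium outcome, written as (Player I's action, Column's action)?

(B, L)

Work backward from Player I's decision.
- L: BR = B, leader payoff 3.
- C: BR = B, leader payoff 1.
- R: BR = M, leader payoff 2.
Maximizing over 3, 1, 2, Column chooses L. Subgame-perfect outcome: (B, L) with payoffs (9, 3).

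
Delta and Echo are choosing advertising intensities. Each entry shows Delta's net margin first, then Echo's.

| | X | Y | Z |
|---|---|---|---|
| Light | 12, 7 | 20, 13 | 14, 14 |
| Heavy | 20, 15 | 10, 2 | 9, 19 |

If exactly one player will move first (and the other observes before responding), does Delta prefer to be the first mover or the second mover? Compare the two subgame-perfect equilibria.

second

If Delta leads: Echo's best replies are Light→Z, Heavy→Z; Delta's induced payoffs 14, 9; outcome (Light, Z), payoffs (14, 14).
If Echo leads: Delta's best replies are X→Heavy, Y→Light, Z→Light; Echo's induced payoffs 15, 13, 14; outcome (Heavy, X), payoffs (20, 15).
Delta gets 14 moving first and 20 moving second, so Delta prefers to move second.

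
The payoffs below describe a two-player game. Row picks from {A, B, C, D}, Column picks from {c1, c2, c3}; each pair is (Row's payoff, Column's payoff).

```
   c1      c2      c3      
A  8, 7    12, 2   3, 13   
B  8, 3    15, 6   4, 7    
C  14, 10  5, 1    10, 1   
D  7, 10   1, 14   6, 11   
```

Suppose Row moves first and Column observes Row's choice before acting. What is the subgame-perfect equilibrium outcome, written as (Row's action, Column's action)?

Solve by backward induction (Row leads).
- A: BR = c3, leader payoff 3.
- B: BR = c3, leader payoff 4.
- C: BR = c1, leader payoff 14.
- D: BR = c2, leader payoff 1.
Row's induced payoffs are 3, 4, 14, 1, so Row commits to C. Subgame-perfect outcome: (C, c1) with payoffs (14, 10).

(C, c1)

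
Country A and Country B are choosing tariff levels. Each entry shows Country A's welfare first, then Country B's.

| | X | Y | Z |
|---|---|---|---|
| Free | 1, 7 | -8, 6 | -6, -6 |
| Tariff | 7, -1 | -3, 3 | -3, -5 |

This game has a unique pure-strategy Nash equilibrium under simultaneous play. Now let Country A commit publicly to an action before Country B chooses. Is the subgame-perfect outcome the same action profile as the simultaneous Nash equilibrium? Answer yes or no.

Backward induction with Country A moving first.
- Free → Country B plays X (best of 7, 6, -6); Country A gets 1.
- Tariff → Country B plays Y (best of -1, 3, -5); Country A gets -3.
Among 1, -3, the best is 1 at Free. Subgame-perfect outcome: (Free, X) with payoffs (1, 7).
Under simultaneous play:
Country A's best replies: X→Tariff; Y→Tariff; Z→Tariff.
Country B's best replies: Free→X; Tariff→Y.
The unique mutual best reply is (Tariff, Y), giving (-3, 3).
Sequential outcome (Free, X) differs from the Nash profile (Tariff, Y).

no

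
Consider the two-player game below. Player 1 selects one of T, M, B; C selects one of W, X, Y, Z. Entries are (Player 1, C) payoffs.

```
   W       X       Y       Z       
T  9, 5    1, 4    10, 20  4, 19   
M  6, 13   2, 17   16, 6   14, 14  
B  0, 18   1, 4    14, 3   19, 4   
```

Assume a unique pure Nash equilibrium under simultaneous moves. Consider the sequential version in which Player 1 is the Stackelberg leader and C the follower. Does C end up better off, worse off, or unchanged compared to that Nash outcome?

better off

Solve by backward induction (Player 1 leads).
- T: BR = Y, leader payoff 10.
- M: BR = X, leader payoff 2.
- B: BR = W, leader payoff 0.
Among 10, 2, 0, the best is 10 at T. Subgame-perfect outcome: (T, Y) with payoffs (10, 20).
For the simultaneous game, intersect best replies.
Player 1's best replies: W→T; X→M; Y→M; Z→B.
C's best replies: T→Y; M→X; B→W.
Only (M, X) has each player best-responding; Nash payoffs (2, 17).
C earns 20 sequentially versus 17 at the Nash outcome: better off.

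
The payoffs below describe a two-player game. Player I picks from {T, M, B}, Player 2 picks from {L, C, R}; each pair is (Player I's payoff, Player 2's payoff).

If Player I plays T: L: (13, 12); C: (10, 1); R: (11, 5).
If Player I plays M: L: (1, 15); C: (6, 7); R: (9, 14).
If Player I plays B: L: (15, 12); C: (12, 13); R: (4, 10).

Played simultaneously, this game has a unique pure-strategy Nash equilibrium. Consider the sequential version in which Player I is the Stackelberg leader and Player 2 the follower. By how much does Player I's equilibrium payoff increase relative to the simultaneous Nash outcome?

Work backward from Player 2's decision.
- T → Player 2 plays L (best of 12, 1, 5); Player I gets 13.
- M → Player 2 plays L (best of 15, 7, 14); Player I gets 1.
- B → Player 2 plays C (best of 12, 13, 10); Player I gets 12.
Among 13, 1, 12, the best is 13 at T. Subgame-perfect outcome: (T, L) with payoffs (13, 12).
Under simultaneous play:
Player I's best replies: L→B; C→B; R→T.
Player 2's best replies: T→L; M→L; B→C.
The unique mutual best reply is (B, C), giving (12, 13).
Player I's commitment gain: 13 − 12 = 1.

1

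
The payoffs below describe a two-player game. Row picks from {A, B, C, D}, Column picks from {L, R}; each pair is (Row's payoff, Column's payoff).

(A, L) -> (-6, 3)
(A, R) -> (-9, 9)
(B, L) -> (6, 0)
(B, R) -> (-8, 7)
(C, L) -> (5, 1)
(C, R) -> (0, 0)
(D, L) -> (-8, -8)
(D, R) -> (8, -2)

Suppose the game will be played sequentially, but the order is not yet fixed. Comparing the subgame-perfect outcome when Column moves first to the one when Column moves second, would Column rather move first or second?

first

If Row leads: Column's best replies are A→R, B→R, C→L, D→R; Row's induced payoffs -9, -8, 5, 8; outcome (D, R), payoffs (8, -2).
If Column leads: Row's best replies are L→B, R→D; Column's induced payoffs 0, -2; outcome (B, L), payoffs (6, 0).
Column gets 0 moving first and -2 moving second, so Column prefers to move first.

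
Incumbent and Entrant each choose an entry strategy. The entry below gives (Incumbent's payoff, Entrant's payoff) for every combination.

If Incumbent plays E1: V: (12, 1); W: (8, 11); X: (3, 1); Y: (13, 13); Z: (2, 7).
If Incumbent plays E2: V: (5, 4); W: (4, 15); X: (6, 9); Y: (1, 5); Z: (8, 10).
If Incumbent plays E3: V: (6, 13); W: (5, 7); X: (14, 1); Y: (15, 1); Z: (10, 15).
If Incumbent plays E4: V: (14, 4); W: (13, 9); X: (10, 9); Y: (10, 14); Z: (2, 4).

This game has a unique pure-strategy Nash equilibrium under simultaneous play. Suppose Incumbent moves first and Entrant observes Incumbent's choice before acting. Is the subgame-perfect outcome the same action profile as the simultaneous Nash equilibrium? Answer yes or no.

no

Entrant best-responds to each possible Incumbent move:
- E1 → Entrant plays Y (best of 1, 11, 1, 13, 7); Incumbent gets 13.
- E2 → Entrant plays W (best of 4, 15, 9, 5, 10); Incumbent gets 4.
- E3 → Entrant plays Z (best of 13, 7, 1, 1, 15); Incumbent gets 10.
- E4 → Entrant plays Y (best of 4, 9, 9, 14, 4); Incumbent gets 10.
Incumbent's induced payoffs are 13, 4, 10, 10, so Incumbent commits to E1. Subgame-perfect outcome: (E1, Y) with payoffs (13, 13).
Now find the simultaneous Nash equilibrium.
Incumbent's best replies: V→E4; W→E4; X→E3; Y→E3; Z→E3.
Entrant's best replies: E1→Y; E2→W; E3→Z; E4→Y.
The unique mutual best reply is (E3, Z), giving (10, 15).
Sequential outcome (E1, Y) differs from the Nash profile (E3, Z).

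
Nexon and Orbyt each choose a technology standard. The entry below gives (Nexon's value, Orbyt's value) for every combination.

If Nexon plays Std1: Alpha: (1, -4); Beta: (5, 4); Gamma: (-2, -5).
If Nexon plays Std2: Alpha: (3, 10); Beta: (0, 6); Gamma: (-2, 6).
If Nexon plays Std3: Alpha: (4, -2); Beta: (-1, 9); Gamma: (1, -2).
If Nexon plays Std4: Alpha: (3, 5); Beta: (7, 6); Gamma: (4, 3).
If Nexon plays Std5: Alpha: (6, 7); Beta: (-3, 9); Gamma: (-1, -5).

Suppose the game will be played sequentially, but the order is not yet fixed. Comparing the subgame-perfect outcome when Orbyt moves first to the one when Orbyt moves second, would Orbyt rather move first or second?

If Nexon leads: Orbyt's best replies are Std1→Beta, Std2→Alpha, Std3→Beta, Std4→Beta, Std5→Beta; Nexon's induced payoffs 5, 3, -1, 7, -3; outcome (Std4, Beta), payoffs (7, 6).
If Orbyt leads: Nexon's best replies are Alpha→Std5, Beta→Std4, Gamma→Std4; Orbyt's induced payoffs 7, 6, 3; outcome (Std5, Alpha), payoffs (6, 7).
Orbyt gets 7 moving first and 6 moving second, so Orbyt prefers to move first.

first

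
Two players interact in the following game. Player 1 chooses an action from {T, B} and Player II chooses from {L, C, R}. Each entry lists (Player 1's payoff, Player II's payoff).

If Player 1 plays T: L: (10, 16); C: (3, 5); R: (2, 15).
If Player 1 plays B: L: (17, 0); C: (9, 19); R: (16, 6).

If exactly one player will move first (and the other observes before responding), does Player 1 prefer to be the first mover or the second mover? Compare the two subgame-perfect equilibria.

If Player 1 leads: Player II's best replies are T→L, B→C; Player 1's induced payoffs 10, 9; outcome (T, L), payoffs (10, 16).
If Player II leads: Player 1's best replies are L→B, C→B, R→B; Player II's induced payoffs 0, 19, 6; outcome (B, C), payoffs (9, 19).
Player 1 gets 10 moving first and 9 moving second, so Player 1 prefers to move first.

first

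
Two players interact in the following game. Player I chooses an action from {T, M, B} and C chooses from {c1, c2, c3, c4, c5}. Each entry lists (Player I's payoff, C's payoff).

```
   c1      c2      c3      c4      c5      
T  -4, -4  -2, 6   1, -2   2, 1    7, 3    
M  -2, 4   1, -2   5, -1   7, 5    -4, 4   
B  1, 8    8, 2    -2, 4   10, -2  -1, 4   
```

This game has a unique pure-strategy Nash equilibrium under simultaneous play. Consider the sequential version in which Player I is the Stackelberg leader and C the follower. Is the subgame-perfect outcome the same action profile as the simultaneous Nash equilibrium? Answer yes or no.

Backward induction with Player I moving first.
- T: C compares -4, 6, -2, 1, 3 and picks c2; Player I would get -2.
- M: C compares 4, -2, -1, 5, 4 and picks c4; Player I would get 7.
- B: C compares 8, 2, 4, -2, 4 and picks c1; Player I would get 1.
Among -2, 7, 1, the best is 7 at M. Subgame-perfect outcome: (M, c4) with payoffs (7, 5).
For the simultaneous game, intersect best replies.
Player I's best replies: c1→B; c2→B; c3→M; c4→B; c5→T.
C's best replies: T→c2; M→c4; B→c1.
Only (B, c1) has each player best-responding; Nash payoffs (1, 8).
Sequential outcome (M, c4) differs from the Nash profile (B, c1).

no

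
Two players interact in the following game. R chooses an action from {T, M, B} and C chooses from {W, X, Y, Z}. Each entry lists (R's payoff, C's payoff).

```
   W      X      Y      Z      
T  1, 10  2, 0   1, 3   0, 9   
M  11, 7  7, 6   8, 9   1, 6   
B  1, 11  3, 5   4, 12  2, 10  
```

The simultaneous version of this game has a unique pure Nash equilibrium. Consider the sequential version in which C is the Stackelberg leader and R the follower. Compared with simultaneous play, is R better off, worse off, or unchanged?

R best-responds to each possible C move:
- W → R plays M (best of 1, 11, 1); C gets 7.
- X → R plays M (best of 2, 7, 3); C gets 6.
- Y → R plays M (best of 1, 8, 4); C gets 9.
- Z → R plays B (best of 0, 1, 2); C gets 10.
Among 7, 6, 9, 10, the best is 10 at Z. Subgame-perfect outcome: (B, Z) with payoffs (2, 10).
Under simultaneous play:
R's best replies: W→M; X→M; Y→M; Z→B.
C's best replies: T→W; M→Y; B→Y.
Only (M, Y) has each player best-responding; Nash payoffs (8, 9).
R earns 2 sequentially versus 8 at the Nash outcome: worse off.

worse off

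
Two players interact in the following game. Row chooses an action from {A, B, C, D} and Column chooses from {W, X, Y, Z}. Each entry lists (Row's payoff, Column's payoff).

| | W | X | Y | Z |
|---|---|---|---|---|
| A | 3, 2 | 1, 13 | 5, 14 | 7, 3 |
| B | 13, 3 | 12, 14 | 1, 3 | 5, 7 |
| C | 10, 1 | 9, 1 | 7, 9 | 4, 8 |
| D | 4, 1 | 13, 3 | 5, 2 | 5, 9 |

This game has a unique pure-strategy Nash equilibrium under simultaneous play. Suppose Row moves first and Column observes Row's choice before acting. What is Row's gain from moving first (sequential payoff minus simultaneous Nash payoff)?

Backward induction with Row moving first.
- A → Column plays Y (best of 2, 13, 14, 3); Row gets 5.
- B → Column plays X (best of 3, 14, 3, 7); Row gets 12.
- C → Column plays Y (best of 1, 1, 9, 8); Row gets 7.
- D → Column plays Z (best of 1, 3, 2, 9); Row gets 5.
Row's induced payoffs are 5, 12, 7, 5, so Row commits to B. Subgame-perfect outcome: (B, X) with payoffs (12, 14).
For the simultaneous game, intersect best replies.
Row's best replies: W→B; X→D; Y→C; Z→A.
Column's best replies: A→Y; B→X; C→Y; D→Z.
Only (C, Y) has each player best-responding; Nash payoffs (7, 9).
Row's commitment gain: 12 − 7 = 5.

5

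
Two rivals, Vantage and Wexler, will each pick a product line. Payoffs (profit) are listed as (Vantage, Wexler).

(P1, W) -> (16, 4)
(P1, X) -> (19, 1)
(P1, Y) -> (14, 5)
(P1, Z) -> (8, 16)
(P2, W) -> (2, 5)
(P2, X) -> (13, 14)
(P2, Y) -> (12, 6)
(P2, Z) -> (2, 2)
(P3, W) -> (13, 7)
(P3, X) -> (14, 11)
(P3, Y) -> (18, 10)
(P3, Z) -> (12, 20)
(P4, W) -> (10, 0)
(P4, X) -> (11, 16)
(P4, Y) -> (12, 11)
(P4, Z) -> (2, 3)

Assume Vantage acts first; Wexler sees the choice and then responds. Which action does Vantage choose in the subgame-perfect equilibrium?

P2

Solve by backward induction (Vantage leads).
- P1: BR = Z, leader payoff 8.
- P2: BR = X, leader payoff 13.
- P3: BR = Z, leader payoff 12.
- P4: BR = X, leader payoff 11.
Vantage's induced payoffs are 8, 13, 12, 11, so Vantage commits to P2. Subgame-perfect outcome: (P2, X) with payoffs (13, 14).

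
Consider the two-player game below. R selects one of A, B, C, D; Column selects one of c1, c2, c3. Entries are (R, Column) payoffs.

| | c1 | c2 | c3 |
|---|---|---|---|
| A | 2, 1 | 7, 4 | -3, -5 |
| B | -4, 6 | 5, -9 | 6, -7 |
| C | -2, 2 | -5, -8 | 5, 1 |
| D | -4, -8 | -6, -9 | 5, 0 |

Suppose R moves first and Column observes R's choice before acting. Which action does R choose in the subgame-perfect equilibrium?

A

Backward induction with R moving first.
- A: BR = c2, leader payoff 7.
- B: BR = c1, leader payoff -4.
- C: BR = c1, leader payoff -2.
- D: BR = c3, leader payoff 5.
R's induced payoffs are 7, -4, -2, 5, so R commits to A. Subgame-perfect outcome: (A, c2) with payoffs (7, 4).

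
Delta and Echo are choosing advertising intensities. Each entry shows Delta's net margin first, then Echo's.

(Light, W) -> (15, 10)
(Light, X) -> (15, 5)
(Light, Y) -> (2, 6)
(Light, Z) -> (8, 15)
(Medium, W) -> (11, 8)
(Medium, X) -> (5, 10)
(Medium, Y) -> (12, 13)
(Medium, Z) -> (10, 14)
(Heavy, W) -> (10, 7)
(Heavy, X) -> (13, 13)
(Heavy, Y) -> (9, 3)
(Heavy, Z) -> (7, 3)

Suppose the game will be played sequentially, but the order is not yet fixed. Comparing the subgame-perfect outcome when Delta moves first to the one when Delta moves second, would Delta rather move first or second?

first

If Delta leads: Echo's best replies are Light→Z, Medium→Z, Heavy→X; Delta's induced payoffs 8, 10, 13; outcome (Heavy, X), payoffs (13, 13).
If Echo leads: Delta's best replies are W→Light, X→Light, Y→Medium, Z→Medium; Echo's induced payoffs 10, 5, 13, 14; outcome (Medium, Z), payoffs (10, 14).
Delta gets 13 moving first and 10 moving second, so Delta prefers to move first.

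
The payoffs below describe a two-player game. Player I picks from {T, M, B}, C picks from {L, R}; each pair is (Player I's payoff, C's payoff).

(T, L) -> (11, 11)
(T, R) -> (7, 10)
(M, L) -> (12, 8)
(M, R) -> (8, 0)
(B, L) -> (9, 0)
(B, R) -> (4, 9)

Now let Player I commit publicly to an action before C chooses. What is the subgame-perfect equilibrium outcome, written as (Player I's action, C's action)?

Work backward from C's decision.
- T: C compares 11, 10 and picks L; Player I would get 11.
- M: C compares 8, 0 and picks L; Player I would get 12.
- B: C compares 0, 9 and picks R; Player I would get 4.
Player I's induced payoffs are 11, 12, 4, so Player I commits to M. Subgame-perfect outcome: (M, L) with payoffs (12, 8).

(M, L)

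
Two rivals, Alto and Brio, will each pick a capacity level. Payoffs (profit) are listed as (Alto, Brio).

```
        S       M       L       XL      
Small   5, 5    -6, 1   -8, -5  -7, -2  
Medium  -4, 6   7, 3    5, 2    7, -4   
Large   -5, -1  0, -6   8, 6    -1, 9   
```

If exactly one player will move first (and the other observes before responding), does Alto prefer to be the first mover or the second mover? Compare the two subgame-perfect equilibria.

second

If Alto leads: Brio's best replies are Small→S, Medium→S, Large→XL; Alto's induced payoffs 5, -4, -1; outcome (Small, S), payoffs (5, 5).
If Brio leads: Alto's best replies are S→Small, M→Medium, L→Large, XL→Medium; Brio's induced payoffs 5, 3, 6, -4; outcome (Large, L), payoffs (8, 6).
Alto gets 5 moving first and 8 moving second, so Alto prefers to move second.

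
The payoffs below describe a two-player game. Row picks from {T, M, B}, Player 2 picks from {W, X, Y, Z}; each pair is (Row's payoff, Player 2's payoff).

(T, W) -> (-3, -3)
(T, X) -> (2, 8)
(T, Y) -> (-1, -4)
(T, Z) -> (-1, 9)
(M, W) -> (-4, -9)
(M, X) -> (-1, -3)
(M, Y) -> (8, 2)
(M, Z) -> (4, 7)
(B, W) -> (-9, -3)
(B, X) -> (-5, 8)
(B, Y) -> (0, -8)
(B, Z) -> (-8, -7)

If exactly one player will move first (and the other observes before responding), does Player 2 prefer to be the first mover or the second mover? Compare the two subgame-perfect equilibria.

If Row leads: Player 2's best replies are T→Z, M→Z, B→X; Row's induced payoffs -1, 4, -5; outcome (M, Z), payoffs (4, 7).
If Player 2 leads: Row's best replies are W→T, X→T, Y→M, Z→M; Player 2's induced payoffs -3, 8, 2, 7; outcome (T, X), payoffs (2, 8).
Player 2 gets 8 moving first and 7 moving second, so Player 2 prefers to move first.

first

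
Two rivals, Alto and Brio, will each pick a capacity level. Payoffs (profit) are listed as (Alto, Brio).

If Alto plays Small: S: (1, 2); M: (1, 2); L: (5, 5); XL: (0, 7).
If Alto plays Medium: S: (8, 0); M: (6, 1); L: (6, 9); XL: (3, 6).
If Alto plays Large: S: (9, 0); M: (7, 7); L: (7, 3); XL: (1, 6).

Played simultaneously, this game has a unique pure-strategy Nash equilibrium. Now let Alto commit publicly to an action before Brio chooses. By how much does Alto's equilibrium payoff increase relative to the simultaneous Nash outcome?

0

Solve by backward induction (Alto leads).
- Small → Brio plays XL (best of 2, 2, 5, 7); Alto gets 0.
- Medium → Brio plays L (best of 0, 1, 9, 6); Alto gets 6.
- Large → Brio plays M (best of 0, 7, 3, 6); Alto gets 7.
Maximizing over 0, 6, 7, Alto chooses Large. Subgame-perfect outcome: (Large, M) with payoffs (7, 7).
Now find the simultaneous Nash equilibrium.
Alto's best replies: S→Large; M→Large; L→Large; XL→Medium.
Brio's best replies: Small→XL; Medium→L; Large→M.
Only (Large, M) has each player best-responding; Nash payoffs (7, 7).
Alto's commitment gain: 7 − 7 = 0.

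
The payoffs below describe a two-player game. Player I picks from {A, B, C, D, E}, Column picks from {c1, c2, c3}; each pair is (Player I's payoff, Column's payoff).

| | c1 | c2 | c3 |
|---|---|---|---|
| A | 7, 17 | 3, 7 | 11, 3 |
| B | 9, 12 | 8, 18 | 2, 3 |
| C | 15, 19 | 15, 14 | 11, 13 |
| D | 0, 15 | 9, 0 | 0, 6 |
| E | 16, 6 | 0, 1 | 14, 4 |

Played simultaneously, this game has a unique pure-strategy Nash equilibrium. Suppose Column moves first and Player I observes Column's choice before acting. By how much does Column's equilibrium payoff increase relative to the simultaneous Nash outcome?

Work backward from Player I's decision.
- c1: Player I compares 7, 9, 15, 0, 16 and picks E; Column would get 6.
- c2: Player I compares 3, 8, 15, 9, 0 and picks C; Column would get 14.
- c3: Player I compares 11, 2, 11, 0, 14 and picks E; Column would get 4.
Column's induced payoffs are 6, 14, 4, so Column commits to c2. Subgame-perfect outcome: (C, c2) with payoffs (15, 14).
Now find the simultaneous Nash equilibrium.
Player I's best replies: c1→E; c2→C; c3→E.
Column's best replies: A→c1; B→c2; C→c1; D→c1; E→c1.
Only (E, c1) has each player best-responding; Nash payoffs (16, 6).
Column's commitment gain: 14 − 6 = 8.

8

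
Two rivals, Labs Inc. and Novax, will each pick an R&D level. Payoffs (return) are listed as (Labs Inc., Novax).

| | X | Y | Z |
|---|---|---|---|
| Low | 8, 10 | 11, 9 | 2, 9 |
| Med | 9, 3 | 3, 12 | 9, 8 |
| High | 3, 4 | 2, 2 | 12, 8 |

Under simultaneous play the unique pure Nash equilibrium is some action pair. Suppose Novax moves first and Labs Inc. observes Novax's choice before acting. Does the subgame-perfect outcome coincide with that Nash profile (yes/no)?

no

Solve by backward induction (Novax leads).
- X → Labs Inc. plays Med (best of 8, 9, 3); Novax gets 3.
- Y → Labs Inc. plays Low (best of 11, 3, 2); Novax gets 9.
- Z → Labs Inc. plays High (best of 2, 9, 12); Novax gets 8.
Among 3, 9, 8, the best is 9 at Y. Subgame-perfect outcome: (Low, Y) with payoffs (11, 9).
Now find the simultaneous Nash equilibrium.
Labs Inc.'s best replies: X→Med; Y→Low; Z→High.
Novax's best replies: Low→X; Med→Y; High→Z.
The unique mutual best reply is (High, Z), giving (12, 8).
Sequential outcome (Low, Y) differs from the Nash profile (High, Z).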